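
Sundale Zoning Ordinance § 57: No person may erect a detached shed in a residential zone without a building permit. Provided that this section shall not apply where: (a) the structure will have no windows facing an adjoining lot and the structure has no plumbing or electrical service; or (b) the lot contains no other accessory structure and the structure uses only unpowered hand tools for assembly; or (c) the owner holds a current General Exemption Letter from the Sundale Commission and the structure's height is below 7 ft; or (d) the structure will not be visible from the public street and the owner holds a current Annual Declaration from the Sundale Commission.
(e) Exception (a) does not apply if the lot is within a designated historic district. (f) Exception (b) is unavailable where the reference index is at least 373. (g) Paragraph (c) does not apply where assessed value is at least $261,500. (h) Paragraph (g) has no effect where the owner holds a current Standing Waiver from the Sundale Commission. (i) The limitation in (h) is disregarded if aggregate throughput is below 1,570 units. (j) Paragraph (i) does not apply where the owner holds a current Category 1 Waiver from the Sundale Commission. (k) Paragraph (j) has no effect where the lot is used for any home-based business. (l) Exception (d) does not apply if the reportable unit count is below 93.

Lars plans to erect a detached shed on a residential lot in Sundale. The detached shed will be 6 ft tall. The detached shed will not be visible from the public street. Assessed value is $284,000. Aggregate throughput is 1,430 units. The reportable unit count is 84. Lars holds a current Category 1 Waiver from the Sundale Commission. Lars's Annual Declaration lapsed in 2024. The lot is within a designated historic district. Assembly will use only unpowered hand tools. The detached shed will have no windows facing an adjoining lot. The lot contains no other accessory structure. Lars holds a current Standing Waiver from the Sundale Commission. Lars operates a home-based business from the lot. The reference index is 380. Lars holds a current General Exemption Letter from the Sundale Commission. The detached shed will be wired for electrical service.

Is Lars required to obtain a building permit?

Exception (a) does not apply: electrical service is planned.
Exception (b) is satisfied on its face — the lot has no other accessory structure; assembly uses only hand tools. However, paragraph (f) must be considered: (f) is engaged — the reference index is 380, meeting the 373 threshold. Exception (b) does not apply.
Exception (c) is satisfied on its face — a current General Exemption Letter is held; the structure's height is 6 ft, below the 7 ft limit. However, paragraphs (g)–(k) must be considered: (g) is engaged — assessed value is $284,000, meeting the $261,500 threshold. (h) would limit (g) — a current Standing Waiver is held — but (i) sets (h) aside: (i) is engaged — aggregate throughput is 1,430 units, below the 1,570 units limit. (j) operates (a current Category 1 Waiver is held), but is set aside by (k): (k) operates against (j): a home-based business operates on the lot. Exception (c) does not apply.
Exception (d) does not apply: there is no Annual Declaration in force.
None of the exceptions is available; § 57 applies in full.

Yes — Lars must obtain a building permit.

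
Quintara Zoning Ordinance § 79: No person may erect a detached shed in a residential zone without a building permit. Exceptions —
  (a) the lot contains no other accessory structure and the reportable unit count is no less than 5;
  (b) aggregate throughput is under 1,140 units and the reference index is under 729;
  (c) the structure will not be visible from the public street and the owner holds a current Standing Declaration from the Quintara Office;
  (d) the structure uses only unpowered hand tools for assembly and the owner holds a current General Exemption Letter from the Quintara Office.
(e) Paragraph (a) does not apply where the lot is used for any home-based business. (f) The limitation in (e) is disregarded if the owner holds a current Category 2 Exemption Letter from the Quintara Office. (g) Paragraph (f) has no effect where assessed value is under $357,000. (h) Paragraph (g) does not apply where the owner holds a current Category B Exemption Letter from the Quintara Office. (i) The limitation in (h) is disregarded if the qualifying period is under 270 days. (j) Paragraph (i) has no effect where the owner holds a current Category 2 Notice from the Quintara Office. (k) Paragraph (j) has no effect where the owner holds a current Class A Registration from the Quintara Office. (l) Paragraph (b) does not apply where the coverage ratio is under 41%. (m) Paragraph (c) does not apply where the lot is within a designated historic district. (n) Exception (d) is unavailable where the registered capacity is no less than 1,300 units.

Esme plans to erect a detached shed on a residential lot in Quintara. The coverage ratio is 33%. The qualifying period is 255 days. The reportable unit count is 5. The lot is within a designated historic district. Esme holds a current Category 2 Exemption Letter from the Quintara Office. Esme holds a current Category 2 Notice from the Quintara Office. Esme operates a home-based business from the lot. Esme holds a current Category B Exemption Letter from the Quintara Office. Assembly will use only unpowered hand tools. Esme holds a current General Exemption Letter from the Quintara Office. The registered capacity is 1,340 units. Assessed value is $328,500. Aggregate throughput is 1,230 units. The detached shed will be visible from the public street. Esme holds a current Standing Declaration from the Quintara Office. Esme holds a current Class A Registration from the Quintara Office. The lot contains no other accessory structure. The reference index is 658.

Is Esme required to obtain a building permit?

Exception (a)'s conditions are all satisfied: the lot has no other accessory structure; the reportable unit count is 5, meeting the 5 threshold. But applying paragraphs (e)–(k): (e) operates — a home-based business operates on the lot. (f) would limit (e) — a current Category 2 Exemption Letter is held — but (g) sets (f) aside: (g) operates against (f): assessed value is $328,500, under the $357,000 limit. (h) operates (a current Category B Exemption Letter is held), but yields to (i): (i) operates against (h): the qualifying period is 255 days, under the 270 days limit. (j) applies (a current Category 2 Notice is held), but is set aside by (k): (k) is triggered — a current Class A Registration is held. Exception (a) does not apply.
Exception (b) does not apply: aggregate throughput is 1,230 units, not under 1,140 units.
Exception (c) requires that the structure will not be visible from the public street; but the structure will be visible from the street, so (c) is unavailable.
All of (d)'s requirements are met (assembly uses only hand tools; a current General Exemption Letter is held). However, paragraph (n) must be considered: (n) operates against (d): the registered capacity is 1,340 units, meeting the 1,300 units threshold. So (d) is unavailable.
Every exception is unavailable, so the rule governs.

Yes — Esme must obtain a building permit.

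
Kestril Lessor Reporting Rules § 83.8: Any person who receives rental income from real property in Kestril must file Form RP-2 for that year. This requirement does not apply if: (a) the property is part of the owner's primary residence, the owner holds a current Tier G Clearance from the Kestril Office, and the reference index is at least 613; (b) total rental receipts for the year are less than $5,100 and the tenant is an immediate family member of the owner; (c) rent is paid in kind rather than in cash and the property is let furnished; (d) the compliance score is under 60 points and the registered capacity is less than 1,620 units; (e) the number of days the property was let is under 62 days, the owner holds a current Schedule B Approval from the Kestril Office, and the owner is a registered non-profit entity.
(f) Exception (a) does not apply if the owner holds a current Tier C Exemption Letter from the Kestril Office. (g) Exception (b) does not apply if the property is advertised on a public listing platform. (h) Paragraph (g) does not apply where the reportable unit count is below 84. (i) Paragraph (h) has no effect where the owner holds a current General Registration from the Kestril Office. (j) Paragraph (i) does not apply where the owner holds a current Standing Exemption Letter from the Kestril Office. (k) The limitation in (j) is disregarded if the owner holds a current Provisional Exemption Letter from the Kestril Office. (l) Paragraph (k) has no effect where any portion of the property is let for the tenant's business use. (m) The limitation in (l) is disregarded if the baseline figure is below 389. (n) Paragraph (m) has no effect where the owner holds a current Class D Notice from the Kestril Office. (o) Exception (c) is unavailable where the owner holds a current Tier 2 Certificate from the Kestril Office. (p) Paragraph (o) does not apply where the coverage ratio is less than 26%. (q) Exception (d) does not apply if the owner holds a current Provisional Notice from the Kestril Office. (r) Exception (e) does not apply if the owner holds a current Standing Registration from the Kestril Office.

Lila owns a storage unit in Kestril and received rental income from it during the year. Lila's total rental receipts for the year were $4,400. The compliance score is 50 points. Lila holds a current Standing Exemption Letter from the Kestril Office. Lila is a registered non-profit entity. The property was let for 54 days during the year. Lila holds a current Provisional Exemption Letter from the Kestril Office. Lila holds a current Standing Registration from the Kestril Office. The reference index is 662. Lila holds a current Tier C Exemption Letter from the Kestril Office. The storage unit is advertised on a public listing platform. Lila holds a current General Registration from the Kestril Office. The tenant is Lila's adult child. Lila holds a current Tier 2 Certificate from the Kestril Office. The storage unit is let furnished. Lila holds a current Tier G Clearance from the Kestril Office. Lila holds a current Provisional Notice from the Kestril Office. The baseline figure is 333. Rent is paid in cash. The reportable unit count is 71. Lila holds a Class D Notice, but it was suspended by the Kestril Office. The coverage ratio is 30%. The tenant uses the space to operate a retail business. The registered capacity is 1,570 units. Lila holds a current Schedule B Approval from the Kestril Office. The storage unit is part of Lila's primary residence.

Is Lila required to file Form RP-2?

Yes — Lila must file Form RP-2.

Exception (a) is satisfied on its face — the storage unit is part of the primary residence; a current Tier G Clearance is held; the reference index is 662, meeting the 613 threshold. However, paragraph (f) must be considered: (f) applies — a current Tier C Exemption Letter is held. (a) is therefore removed.
Exception (b): total rental receipts for the year are $4,400, less than the $5,100 limit; the tenant is an immediate family member — every condition holds. Turning to paragraphs (g)–(n): (g) operates against (b): the property is publicly advertised. (h) would limit (g) — the reportable unit count is 71, below the 84 limit — but (i) sets (h) aside: (i) is engaged — a current General Registration is held. (j) is engaged (a current Standing Exemption Letter is held), but is overridden by (k): (k) operates against (j): a current Provisional Exemption Letter is held. (l) would limit (k) — the space is let for business use — but (m) sets (l) aside: (m) operates against (l): the baseline figure is 333, below the 389 limit. (n) is not engaged (no current Class D Notice is held), so (m) stands. (b) is therefore removed.
Exception (c) fails — rent is paid in cash.
All of (d)'s requirements are met (the compliance score is 50 points, under the 60 points limit; the registered capacity is 1,570 units, less than the 1,620 units limit). But applying paragraph (q): (q) operates against (d): a current Provisional Notice is held. So (d) is unavailable.
Exception (e): the number of days the property was let is 54 days, under the 62 days limit; a current Schedule B Approval is held; Lila is a registered non-profit — every condition holds. But: (r) operates against (e): a current Standing Registration is held. (e) is therefore removed.
No exception is made out. Lila falls within the general rule.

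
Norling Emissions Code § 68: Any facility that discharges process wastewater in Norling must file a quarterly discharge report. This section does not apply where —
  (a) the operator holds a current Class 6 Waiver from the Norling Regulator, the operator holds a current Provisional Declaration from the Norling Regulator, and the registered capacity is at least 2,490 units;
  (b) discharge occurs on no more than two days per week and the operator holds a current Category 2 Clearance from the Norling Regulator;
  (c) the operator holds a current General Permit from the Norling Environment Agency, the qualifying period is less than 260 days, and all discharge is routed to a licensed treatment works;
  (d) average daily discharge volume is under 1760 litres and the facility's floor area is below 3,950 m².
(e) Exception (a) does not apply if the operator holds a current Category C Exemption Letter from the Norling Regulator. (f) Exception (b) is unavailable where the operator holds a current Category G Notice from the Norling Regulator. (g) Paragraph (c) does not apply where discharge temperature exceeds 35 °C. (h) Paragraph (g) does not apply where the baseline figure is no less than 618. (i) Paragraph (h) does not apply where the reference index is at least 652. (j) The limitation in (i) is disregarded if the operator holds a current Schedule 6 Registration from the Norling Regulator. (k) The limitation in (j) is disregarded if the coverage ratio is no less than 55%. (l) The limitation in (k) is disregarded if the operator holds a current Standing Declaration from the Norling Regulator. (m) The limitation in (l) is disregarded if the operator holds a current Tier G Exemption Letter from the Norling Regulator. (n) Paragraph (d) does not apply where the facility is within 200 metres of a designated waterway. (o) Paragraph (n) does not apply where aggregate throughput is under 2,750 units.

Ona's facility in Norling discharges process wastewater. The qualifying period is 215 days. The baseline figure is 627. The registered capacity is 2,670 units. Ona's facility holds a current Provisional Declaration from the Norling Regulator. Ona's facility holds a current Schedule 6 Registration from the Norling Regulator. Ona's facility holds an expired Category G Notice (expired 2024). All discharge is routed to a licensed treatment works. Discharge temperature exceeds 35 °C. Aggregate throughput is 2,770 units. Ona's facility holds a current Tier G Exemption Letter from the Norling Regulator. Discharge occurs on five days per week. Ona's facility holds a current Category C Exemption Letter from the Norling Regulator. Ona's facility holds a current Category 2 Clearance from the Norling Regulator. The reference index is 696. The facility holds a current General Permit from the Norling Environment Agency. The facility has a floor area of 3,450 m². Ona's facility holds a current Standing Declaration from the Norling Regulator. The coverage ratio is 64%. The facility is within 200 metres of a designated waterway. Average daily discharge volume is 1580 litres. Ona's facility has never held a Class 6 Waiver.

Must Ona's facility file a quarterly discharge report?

Yes — Ona's facility must file a quarterly discharge report.

Exception (a) requires that the operator holds a current Class 6 Waiver from the Norling Regulator; but there is no Class 6 Waiver in force, so (a) is unavailable.
Exception (b) requires that discharge occurs on no more than two days per week; but discharge occurs on five days per week, so (b) is unavailable.
Exception (c): a current General Permit is held; the qualifying period is 215 days, less than the 260 days limit; discharge is routed to a licensed treatment works — every condition holds. But: (g) is triggered — discharge temperature exceeds 35 °C. (h) operates (the baseline figure is 627, meeting the 618 threshold), but is set aside by (i): (i) operates — the reference index is 696, meeting the 652 threshold. (j) would limit (i) — a current Schedule 6 Registration is held — but (k) sets (j) aside: (k) is triggered — the coverage ratio is 64%, meeting the 55% threshold. (l) is triggered (a current Standing Declaration is held), but is itself disapplied by (m): (m) is engaged — a current Tier G Exemption Letter is held. Exception (c) does not apply.
Exception (d)'s conditions are all satisfied: average daily discharge volume is 1580 litres, under the 1760 litres limit; the facility's floor area is 3,450 m², below the 3,950 m² limit. However, paragraphs (n)–(o) must be considered: (n) is triggered — the facility is within 200 m of a designated waterway. (o) is not triggered (aggregate throughput is 2,770 units, not under 2,750 units), so (n) stands. (d) is therefore removed.
None of the exceptions is available; § 68 applies in full.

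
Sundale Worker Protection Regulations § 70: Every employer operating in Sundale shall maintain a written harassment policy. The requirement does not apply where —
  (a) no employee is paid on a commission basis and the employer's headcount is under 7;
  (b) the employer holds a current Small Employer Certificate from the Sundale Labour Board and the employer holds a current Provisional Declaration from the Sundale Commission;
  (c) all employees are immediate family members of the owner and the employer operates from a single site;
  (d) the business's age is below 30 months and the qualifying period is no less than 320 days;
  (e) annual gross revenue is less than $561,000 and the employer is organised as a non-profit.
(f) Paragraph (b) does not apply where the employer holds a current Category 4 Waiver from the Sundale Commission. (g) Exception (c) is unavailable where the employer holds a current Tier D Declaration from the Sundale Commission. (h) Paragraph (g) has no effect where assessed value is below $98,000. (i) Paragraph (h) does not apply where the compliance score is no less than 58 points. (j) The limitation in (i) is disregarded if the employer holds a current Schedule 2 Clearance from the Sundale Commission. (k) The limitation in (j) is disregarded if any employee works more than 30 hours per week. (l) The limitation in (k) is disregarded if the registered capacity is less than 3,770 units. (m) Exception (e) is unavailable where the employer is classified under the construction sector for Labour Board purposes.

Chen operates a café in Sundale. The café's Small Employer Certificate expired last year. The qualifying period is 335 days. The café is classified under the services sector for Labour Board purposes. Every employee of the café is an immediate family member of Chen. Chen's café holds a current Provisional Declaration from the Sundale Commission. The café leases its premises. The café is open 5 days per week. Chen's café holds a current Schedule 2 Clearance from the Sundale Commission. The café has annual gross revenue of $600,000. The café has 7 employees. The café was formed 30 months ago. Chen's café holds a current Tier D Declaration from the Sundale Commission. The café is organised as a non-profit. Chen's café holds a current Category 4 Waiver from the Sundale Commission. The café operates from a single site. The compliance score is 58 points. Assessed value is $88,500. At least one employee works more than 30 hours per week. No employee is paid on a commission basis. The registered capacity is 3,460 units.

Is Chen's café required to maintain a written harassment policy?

No — exception (c) applies; Chen's café is not required to maintain a written harassment policy.

Exception (a) requires that the employer's headcount is under 7; but the employer's headcount is 7, not under 7, so (a) is unavailable.
Exception (b) does not apply: the Small Employer Certificate has expired.
Exception (c): every employee is an immediate family member; the employer operates from a single site — every condition holds. As to paragraphs (g)–(l): (g) would limit (c) — a current Tier D Declaration is held — but (h) sets (g) aside: (h) operates — assessed value is $88,500, below the $98,000 limit. (i) would limit (h) — the compliance score is 58 points, meeting the 58 points threshold — but (j) sets (i) aside: (j) operates against (i): a current Schedule 2 Clearance is held. (k) would limit (j) — at least one employee exceeds 30 hours/week — but (l) sets (k) aside: (l) applies — the registered capacity is 3,460 units, less than the 3,770 units limit. So (c) applies.
Exception (d) fails — the business's age is 30 months, not below 30 months.
Exception (e) requires that annual gross revenue is less than $561,000; but annual gross revenue is $600,000, not less than $561,000, so (e) is unavailable.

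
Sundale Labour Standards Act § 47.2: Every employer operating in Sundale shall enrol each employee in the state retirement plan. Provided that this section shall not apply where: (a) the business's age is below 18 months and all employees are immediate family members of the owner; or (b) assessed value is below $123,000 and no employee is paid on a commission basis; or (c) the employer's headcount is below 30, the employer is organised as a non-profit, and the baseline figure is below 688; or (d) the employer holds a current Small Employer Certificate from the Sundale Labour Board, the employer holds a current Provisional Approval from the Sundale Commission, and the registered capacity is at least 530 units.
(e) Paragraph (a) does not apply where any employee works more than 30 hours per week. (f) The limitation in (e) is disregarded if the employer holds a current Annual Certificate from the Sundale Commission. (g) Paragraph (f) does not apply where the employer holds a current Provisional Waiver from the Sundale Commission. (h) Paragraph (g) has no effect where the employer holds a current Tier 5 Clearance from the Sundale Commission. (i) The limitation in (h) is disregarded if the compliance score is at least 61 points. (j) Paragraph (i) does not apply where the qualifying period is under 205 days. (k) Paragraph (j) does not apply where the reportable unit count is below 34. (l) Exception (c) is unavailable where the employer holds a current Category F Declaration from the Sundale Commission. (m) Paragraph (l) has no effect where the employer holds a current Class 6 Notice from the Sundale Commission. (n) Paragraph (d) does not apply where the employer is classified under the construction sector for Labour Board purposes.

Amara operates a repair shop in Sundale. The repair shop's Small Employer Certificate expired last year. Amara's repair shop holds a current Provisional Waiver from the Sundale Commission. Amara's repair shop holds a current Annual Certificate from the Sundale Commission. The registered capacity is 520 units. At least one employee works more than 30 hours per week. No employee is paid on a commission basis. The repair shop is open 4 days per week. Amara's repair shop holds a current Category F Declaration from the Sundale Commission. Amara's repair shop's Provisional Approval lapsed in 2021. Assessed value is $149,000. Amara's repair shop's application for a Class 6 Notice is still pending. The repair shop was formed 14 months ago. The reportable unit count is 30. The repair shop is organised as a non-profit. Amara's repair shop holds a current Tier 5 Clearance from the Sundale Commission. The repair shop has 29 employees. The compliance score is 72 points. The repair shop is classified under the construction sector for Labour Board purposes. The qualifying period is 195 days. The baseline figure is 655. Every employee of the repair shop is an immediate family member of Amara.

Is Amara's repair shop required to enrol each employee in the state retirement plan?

All of (a)'s requirements are met (the business's age is 14 months, below the 18 months limit; every employee is an immediate family member). Turning to paragraphs (e)–(k): (e) operates against (a): at least one employee exceeds 30 hours/week. (f) applies (a current Annual Certificate is held), but is set aside by (g): (g) operates against (f): a current Provisional Waiver is held. (h) applies (a current Tier 5 Clearance is held), but is overridden by (i): (i) operates — the compliance score is 72 points, meeting the 61 points threshold. (j) is engaged (the qualifying period is 195 days, under the 205 days limit), but is itself disapplied by (k): (k) is triggered — the reportable unit count is 30, below the 34 limit. (a) is therefore removed.
Exception (b) requires that assessed value is below $123,000; but assessed value is $149,000, not below $123,000, so (b) is unavailable.
Exception (c): the employer's headcount is 29, below the 30 limit; the employer is a non-profit; the baseline figure is 655, below the 688 limit — every condition holds. But: (l) operates against (c): a current Category F Declaration is held. (m) is not engaged (there is no Class 6 Notice in force), so (l) stands. So (c) is unavailable.
Exception (d) does not apply: the Small Employer Certificate has expired.
None of the exceptions is available; § 47.2 applies in full.

Yes — Amara's repair shop must enrol each employee in the state retirement plan.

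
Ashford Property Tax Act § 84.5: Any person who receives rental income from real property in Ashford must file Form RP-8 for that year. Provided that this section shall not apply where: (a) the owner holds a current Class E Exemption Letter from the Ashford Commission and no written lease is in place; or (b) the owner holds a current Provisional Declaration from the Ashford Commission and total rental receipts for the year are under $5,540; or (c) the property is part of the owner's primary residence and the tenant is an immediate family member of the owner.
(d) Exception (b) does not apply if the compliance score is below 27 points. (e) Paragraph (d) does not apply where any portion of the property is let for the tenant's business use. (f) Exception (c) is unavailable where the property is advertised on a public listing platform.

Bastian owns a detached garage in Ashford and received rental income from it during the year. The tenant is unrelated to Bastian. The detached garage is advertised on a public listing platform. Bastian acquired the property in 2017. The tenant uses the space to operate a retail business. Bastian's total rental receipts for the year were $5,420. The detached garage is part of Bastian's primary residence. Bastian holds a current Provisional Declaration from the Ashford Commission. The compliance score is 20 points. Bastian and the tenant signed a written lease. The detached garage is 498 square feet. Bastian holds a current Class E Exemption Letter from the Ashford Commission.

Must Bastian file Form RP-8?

Exception (a) requires that no written lease is in place; but a written lease is in place, so (a) is unavailable.
Exception (b) is satisfied on its face — a current Provisional Declaration is held; total rental receipts for the year are $5,420, under the $5,540 limit. Applying paragraphs (d)–(e): (d) would limit (b) — the compliance score is 20 points, below the 27 points limit — but (e) sets (d) aside: (e) operates — the space is let for business use. (b) remains available.
Exception (c) requires that the tenant is an immediate family member of the owner; but the tenant is unrelated to the owner, so (c) is unavailable.

No — exception (b) applies; Bastian is not required to file Form RP-8.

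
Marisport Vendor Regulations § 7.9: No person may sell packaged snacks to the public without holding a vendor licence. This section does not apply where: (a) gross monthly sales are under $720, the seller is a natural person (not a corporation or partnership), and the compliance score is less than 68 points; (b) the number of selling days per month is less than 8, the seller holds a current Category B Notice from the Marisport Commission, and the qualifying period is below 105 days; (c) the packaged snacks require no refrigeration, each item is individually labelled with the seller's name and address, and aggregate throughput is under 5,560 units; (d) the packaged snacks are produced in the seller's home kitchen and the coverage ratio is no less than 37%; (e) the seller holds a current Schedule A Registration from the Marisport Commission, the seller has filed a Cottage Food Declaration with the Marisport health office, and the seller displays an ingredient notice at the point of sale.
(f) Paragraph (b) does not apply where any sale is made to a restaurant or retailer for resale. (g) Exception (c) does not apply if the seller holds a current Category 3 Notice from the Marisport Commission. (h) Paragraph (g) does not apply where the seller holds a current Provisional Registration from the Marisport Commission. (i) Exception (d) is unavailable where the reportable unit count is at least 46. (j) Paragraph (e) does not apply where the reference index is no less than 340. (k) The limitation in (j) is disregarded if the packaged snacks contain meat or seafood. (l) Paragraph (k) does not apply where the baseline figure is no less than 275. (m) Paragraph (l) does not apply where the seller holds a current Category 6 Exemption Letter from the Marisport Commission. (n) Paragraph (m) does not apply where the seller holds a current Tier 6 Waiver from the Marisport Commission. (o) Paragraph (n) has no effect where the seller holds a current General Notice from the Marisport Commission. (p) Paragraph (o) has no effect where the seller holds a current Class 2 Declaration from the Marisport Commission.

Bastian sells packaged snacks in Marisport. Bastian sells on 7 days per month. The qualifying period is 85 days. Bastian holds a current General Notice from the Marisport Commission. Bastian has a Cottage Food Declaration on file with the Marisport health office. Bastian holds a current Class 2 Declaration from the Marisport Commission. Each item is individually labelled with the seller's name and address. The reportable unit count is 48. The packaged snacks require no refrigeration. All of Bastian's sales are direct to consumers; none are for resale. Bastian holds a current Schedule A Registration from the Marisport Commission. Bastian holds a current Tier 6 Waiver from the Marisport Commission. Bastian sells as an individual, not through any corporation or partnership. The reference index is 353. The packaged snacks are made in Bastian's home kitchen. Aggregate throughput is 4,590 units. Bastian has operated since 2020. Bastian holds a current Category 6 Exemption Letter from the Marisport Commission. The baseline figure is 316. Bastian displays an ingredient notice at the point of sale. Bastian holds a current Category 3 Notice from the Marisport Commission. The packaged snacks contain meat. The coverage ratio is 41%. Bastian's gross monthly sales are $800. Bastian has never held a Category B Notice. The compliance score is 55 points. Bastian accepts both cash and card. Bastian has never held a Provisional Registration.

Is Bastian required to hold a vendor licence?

Yes — Bastian must hold a vendor licence.

Exception (a) does not apply: gross monthly sales are $800, not under $720.
Exception (b) does not apply: no current Category B Notice is held.
Exception (c): the packaged snacks are shelf-stable; items are individually labelled; aggregate throughput is 4,590 units, under the 5,560 units limit — every condition holds. But applying paragraphs (g)–(h): (g) operates — a current Category 3 Notice is held. (h) is not triggered (no current Provisional Registration is held), so (g) stands. (c) is therefore removed.
Exception (d) is satisfied on its face — the packaged snacks are home-kitchen produced; the coverage ratio is 41%, meeting the 37% threshold. But applying paragraph (i): (i) applies — the reportable unit count is 48, meeting the 46 threshold. (d) is therefore removed.
Exception (e)'s conditions are all satisfied: a current Schedule A Registration is held; a Cottage Food Declaration is on file; an ingredient notice is displayed. However, paragraphs (j)–(p) must be considered: (j) operates against (e): the reference index is 353, meeting the 340 threshold. (k) applies (the packaged snacks contain meat), but yields to (l): (l) operates against (k): the baseline figure is 316, meeting the 275 threshold. (m) would limit (l) — a current Category 6 Exemption Letter is held — but (n) sets (m) aside: (n) is triggered — a current Tier 6 Waiver is held. (o) would limit (n) — a current General Notice is held — but (p) sets (o) aside: (p) applies — a current Class 2 Declaration is held. Exception (e) does not apply.
None of the exceptions is available; § 7.9 applies in full.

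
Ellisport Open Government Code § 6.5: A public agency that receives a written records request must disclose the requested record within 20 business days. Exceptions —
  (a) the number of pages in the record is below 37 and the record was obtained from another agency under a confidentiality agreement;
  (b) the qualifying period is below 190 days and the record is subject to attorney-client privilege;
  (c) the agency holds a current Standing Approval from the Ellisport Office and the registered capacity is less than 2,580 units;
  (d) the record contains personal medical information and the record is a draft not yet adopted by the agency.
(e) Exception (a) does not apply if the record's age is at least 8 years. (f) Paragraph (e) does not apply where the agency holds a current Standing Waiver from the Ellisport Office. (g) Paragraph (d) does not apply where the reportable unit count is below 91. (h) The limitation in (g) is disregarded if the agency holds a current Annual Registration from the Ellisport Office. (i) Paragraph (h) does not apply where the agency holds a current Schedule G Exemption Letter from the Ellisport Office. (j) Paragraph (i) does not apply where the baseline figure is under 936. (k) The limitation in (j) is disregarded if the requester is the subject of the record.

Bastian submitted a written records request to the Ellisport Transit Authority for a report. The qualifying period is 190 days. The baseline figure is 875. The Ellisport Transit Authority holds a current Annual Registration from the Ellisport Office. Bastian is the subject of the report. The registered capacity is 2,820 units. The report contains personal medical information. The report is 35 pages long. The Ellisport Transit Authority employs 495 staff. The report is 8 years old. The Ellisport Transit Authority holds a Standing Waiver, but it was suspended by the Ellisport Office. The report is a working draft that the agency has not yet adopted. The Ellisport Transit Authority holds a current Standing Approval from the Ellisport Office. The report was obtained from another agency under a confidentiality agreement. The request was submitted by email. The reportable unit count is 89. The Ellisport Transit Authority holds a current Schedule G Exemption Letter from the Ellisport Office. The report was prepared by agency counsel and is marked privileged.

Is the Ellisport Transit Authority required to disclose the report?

Yes — the Ellisport Transit Authority must disclose the report.

Exception (a)'s conditions are all satisfied: the number of pages in the record is 35, below the 37 limit; the report was obtained under a confidentiality agreement. But applying paragraphs (e)–(f): (e) operates — the record's age is 8 years, meeting the 8 years threshold. (f), which would lift (e), does not operate here — no current Standing Waiver is held. (a) is therefore removed.
Exception (b) does not apply: the qualifying period is 190 days, not below 190 days.
Exception (c) requires that the registered capacity is less than 2,580 units; but the registered capacity is 2,820 units, not less than 2,580 units, so (c) is unavailable.
Exception (d)'s conditions are all satisfied: the report contains personal medical information; the report is an unadopted draft. However, paragraphs (g)–(k) must be considered: (g) operates — the reportable unit count is 89, below the 91 limit. (h) would limit (g) — a current Annual Registration is held — but (i) sets (h) aside: (i) operates — a current Schedule G Exemption Letter is held. (j) would limit (i) — the baseline figure is 875, under the 936 limit — but (k) sets (j) aside: (k) operates — Bastian is the subject of the report. Exception (d) does not apply.
No exception is made out. the Ellisport Transit Authority falls within the general rule.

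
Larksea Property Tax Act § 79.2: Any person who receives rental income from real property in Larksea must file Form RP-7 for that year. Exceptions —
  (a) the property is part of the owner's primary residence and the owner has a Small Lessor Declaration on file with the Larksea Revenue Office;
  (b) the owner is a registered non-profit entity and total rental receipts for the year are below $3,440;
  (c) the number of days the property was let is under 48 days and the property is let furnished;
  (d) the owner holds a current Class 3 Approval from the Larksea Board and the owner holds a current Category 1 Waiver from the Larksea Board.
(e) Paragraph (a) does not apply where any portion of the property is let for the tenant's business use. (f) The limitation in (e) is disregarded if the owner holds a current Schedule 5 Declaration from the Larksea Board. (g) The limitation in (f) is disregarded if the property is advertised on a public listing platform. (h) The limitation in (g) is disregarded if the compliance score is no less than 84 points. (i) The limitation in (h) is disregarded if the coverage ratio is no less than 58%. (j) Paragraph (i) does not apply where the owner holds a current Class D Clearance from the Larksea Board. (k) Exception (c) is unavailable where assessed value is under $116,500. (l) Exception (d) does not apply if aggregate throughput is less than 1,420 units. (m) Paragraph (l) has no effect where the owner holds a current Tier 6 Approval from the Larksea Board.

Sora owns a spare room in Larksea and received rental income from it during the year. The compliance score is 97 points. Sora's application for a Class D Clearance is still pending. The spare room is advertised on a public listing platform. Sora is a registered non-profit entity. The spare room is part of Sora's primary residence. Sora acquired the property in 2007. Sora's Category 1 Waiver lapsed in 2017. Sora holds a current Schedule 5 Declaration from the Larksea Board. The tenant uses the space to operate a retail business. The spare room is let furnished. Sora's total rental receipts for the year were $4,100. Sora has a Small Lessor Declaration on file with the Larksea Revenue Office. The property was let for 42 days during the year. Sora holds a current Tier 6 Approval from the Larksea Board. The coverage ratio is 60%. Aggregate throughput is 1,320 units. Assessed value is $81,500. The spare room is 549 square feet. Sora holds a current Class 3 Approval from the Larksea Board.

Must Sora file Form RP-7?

Exception (a)'s conditions are all satisfied: the spare room is part of the primary residence; a Small Lessor Declaration is on file. But: (e) operates against (a): the space is let for business use. (f) would limit (e) — a current Schedule 5 Declaration is held — but (g) sets (f) aside: (g) operates — the property is publicly advertised. (h) would limit (g) — the compliance score is 97 points, meeting the 84 points threshold — but (i) sets (h) aside: (i) is triggered — the coverage ratio is 60%, meeting the 58% threshold. (j) is not engaged (no current Class D Clearance is held), so (i) stands. So (a) is unavailable.
Exception (b) fails — total rental receipts for the year are $4,100, not below $3,440.
All of (c)'s requirements are met (the number of days the property was let is 42 days, under the 48 days limit; the property is let furnished). But applying paragraph (k): (k) operates against (c): assessed value is $81,500, under the $116,500 limit. Exception (c) does not apply.
Exception (d) does not apply: there is no Category 1 Waiver in force.
No exception is made out. Sora falls within the general rule.

Yes — Sora must file Form RP-7.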